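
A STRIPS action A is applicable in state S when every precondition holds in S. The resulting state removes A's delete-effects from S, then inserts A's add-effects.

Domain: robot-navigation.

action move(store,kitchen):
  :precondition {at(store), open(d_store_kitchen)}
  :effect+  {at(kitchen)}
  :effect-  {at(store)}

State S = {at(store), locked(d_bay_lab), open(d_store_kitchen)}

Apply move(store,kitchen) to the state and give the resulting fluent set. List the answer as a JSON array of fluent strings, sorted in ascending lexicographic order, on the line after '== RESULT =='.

Compute (S \ del) ∪ add:
  pre ⊆ S: {at(store), open(d_store_kitchen)} ⊆ S  — applicable
  S \ del = {locked(d_bay_lab), open(d_store_kitchen)}
  ∪ add   = {at(kitchen), locked(d_bay_lab), open(d_store_kitchen)}

== RESULT ==
["at(kitchen)", "locked(d_bay_lab)", "open(d_store_kitchen)"]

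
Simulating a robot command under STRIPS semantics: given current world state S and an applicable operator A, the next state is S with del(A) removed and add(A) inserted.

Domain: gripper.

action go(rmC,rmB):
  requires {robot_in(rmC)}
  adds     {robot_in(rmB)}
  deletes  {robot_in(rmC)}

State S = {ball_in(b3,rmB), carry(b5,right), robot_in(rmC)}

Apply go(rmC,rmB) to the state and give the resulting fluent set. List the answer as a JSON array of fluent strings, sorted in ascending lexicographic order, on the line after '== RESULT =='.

Progress:
  pre ⊆ S: {robot_in(rmC)} ⊆ S  — applicable
  S \ del = {ball_in(b3,rmB), carry(b5,right)}
  ∪ add   = {ball_in(b3,rmB), carry(b5,right), robot_in(rmB)}

== RESULT ==
["ball_in(b3,rmB)", "carry(b5,right)", "robot_in(rmB)"]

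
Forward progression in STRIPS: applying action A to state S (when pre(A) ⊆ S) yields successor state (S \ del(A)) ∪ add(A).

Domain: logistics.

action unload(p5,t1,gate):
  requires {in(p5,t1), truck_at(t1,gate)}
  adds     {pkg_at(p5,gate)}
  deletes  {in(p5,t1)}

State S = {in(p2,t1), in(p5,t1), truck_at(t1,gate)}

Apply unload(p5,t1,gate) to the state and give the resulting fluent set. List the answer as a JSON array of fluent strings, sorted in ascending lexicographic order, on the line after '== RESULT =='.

Compute (S \ del) ∪ add:
  pre ⊆ S: {in(p5,t1), truck_at(t1,gate)} ⊆ S  — applicable
  S \ del = {in(p2,t1), truck_at(t1,gate)}
  ∪ add   = {in(p2,t1), pkg_at(p5,gate), truck_at(t1,gate)}

== RESULT ==
["in(p2,t1)", "pkg_at(p5,gate)", "truck_at(t1,gate)"]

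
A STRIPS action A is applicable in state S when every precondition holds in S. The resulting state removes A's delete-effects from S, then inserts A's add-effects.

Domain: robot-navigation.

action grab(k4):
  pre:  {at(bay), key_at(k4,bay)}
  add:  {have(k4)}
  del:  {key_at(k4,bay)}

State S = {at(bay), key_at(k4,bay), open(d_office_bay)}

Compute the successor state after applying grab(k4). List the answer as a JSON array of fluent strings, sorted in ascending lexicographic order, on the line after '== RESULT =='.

Compute (S \ del) ∪ add:
  pre ⊆ S: {at(bay), key_at(k4,bay)} ⊆ S  — applicable
  S \ del = {at(bay), open(d_office_bay)}
  ∪ add   = {at(bay), have(k4), open(d_office_bay)}

== RESULT ==
["at(bay)", "have(k4)", "open(d_office_bay)"]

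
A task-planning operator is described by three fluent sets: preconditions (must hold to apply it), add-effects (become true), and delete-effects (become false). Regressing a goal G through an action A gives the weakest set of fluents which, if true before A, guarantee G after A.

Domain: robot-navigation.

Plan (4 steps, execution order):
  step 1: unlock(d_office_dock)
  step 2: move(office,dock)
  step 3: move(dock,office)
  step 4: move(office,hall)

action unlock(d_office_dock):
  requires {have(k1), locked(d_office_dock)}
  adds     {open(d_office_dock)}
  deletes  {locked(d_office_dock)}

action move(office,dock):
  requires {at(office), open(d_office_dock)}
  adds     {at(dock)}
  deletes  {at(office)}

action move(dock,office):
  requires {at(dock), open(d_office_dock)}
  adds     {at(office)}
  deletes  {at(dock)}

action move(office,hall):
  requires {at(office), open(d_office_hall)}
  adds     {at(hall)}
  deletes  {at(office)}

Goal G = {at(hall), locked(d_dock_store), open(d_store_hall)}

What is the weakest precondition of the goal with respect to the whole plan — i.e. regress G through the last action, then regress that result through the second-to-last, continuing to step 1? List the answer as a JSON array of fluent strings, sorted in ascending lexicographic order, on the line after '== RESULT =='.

Regress step by step:
  through step 4 (move(office,hall)): drop {at(hall)}, keep {locked(d_dock_store), open(d_store_hall)}, require {at(office), open(d_office_hall)}
    → {at(office), locked(d_dock_store), open(d_office_hall), open(d_store_hall)}
  through step 3 (move(dock,office)): drop {at(office)}, keep {locked(d_dock_store), open(d_office_hall), open(d_store_hall)}, require {at(dock), open(d_office_dock)}
    → {at(dock), locked(d_dock_store), open(d_office_dock), open(d_office_hall), open(d_store_hall)}
  through step 2 (move(office,dock)): drop {at(dock)}, keep {locked(d_dock_store), open(d_office_dock), open(d_office_hall), open(d_store_hall)}, require {at(office), open(d_office_dock)}
    → {at(office), locked(d_dock_store), open(d_office_dock), open(d_office_hall), open(d_store_hall)}
  through step 1 (unlock(d_office_dock)): drop {open(d_office_dock)}, keep {at(office), locked(d_dock_store), open(d_office_hall), open(d_store_hall)}, require {have(k1), locked(d_office_dock)}
    → {at(office), have(k1), locked(d_dock_store), locked(d_office_dock), open(d_office_hall), open(d_store_hall)}

== RESULT ==
["at(office)", "have(k1)", "locked(d_dock_store)", "locked(d_office_dock)", "open(d_office_hall)", "open(d_store_hall)"]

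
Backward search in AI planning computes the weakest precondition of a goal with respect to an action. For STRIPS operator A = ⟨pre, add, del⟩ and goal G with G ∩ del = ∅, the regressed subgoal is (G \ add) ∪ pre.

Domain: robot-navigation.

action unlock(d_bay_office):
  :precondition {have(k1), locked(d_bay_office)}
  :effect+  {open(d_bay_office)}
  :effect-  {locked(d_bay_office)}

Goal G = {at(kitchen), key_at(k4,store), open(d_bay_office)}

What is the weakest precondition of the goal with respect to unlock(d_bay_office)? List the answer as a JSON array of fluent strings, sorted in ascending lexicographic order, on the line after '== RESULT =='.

Compute (G \ add) ∪ pre:
  G ∩ del = {}  (empty — regression defined)
  G \ add = {at(kitchen), key_at(k4,store), open(d_bay_office)} \ {open(d_bay_office)} = {at(kitchen), key_at(k4,store)}
  ∪ pre   = {at(kitchen), key_at(k4,store)} ∪ {have(k1), locked(d_bay_office)}
          = {at(kitchen), have(k1), key_at(k4,store), locked(d_bay_office)}

== RESULT ==
["at(kitchen)", "have(k1)", "key_at(k4,store)", "locked(d_bay_office)"]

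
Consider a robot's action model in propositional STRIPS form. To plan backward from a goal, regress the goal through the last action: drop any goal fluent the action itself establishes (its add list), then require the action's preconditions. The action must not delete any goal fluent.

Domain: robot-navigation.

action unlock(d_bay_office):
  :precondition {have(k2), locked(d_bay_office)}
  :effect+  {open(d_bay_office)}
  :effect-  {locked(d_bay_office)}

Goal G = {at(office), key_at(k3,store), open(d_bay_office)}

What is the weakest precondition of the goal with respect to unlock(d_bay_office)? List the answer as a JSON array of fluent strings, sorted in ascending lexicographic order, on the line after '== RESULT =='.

Regress:
  G ∩ del = {}  (empty — regression defined)
  G \ add = {at(office), key_at(k3,store), open(d_bay_office)} \ {open(d_bay_office)} = {at(office), key_at(k3,store)}
  ∪ pre   = {at(office), key_at(k3,store)} ∪ {have(k2), locked(d_bay_office)}
          = {at(office), have(k2), key_at(k3,store), locked(d_bay_office)}

== RESULT ==
["at(office)", "have(k2)", "key_at(k3,store)", "locked(d_bay_office)"]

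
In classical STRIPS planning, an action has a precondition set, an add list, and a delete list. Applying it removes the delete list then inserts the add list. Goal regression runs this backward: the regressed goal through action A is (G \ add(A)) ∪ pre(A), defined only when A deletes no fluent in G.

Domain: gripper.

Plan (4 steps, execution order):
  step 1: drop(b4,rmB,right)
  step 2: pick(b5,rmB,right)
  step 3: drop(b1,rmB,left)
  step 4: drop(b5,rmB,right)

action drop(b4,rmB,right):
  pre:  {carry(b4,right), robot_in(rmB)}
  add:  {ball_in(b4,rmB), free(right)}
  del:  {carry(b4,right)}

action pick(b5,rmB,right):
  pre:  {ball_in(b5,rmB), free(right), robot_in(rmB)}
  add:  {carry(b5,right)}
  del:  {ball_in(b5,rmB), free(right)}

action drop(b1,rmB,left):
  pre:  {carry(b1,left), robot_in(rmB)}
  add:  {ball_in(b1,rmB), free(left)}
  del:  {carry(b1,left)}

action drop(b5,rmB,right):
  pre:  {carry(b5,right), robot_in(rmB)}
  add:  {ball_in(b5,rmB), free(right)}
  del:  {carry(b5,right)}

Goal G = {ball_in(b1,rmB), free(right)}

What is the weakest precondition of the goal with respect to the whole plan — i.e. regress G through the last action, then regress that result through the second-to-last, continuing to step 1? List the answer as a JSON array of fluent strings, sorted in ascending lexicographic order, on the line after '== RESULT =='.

Work backward from the goal:
  through step 4 (drop(b5,rmB,right)): drop {free(right)}, keep {ball_in(b1,rmB)}, require {carry(b5,right), robot_in(rmB)}
    → {ball_in(b1,rmB), carry(b5,right), robot_in(rmB)}
  through step 3 (drop(b1,rmB,left)): drop {ball_in(b1,rmB)}, keep {carry(b5,right), robot_in(rmB)}, require {carry(b1,left), robot_in(rmB)}
    → {carry(b1,left), carry(b5,right), robot_in(rmB)}
  through step 2 (pick(b5,rmB,right)): drop {carry(b5,right)}, keep {carry(b1,left), robot_in(rmB)}, require {ball_in(b5,rmB), free(right), robot_in(rmB)}
    → {ball_in(b5,rmB), carry(b1,left), free(right), robot_in(rmB)}
  through step 1 (drop(b4,rmB,right)): drop {free(right)}, keep {ball_in(b5,rmB), carry(b1,left), robot_in(rmB)}, require {carry(b4,right), robot_in(rmB)}
    → {ball_in(b5,rmB), carry(b1,left), carry(b4,right), robot_in(rmB)}

== RESULT ==
["ball_in(b5,rmB)", "carry(b1,left)", "carry(b4,right)", "robot_in(rmB)"]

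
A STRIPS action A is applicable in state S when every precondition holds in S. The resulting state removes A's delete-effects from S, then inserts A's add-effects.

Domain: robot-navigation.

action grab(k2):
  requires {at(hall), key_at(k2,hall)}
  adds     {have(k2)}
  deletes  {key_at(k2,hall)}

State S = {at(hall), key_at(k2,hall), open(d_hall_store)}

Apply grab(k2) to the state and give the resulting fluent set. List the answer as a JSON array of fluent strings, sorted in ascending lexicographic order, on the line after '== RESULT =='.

Compute (S \ del) ∪ add:
  pre ⊆ S: {at(hall), key_at(k2,hall)} ⊆ S  — applicable
  S \ del = {at(hall), open(d_hall_store)}
  ∪ add   = {at(hall), have(k2), open(d_hall_store)}

== RESULT ==
["at(hall)", "have(k2)", "open(d_hall_store)"]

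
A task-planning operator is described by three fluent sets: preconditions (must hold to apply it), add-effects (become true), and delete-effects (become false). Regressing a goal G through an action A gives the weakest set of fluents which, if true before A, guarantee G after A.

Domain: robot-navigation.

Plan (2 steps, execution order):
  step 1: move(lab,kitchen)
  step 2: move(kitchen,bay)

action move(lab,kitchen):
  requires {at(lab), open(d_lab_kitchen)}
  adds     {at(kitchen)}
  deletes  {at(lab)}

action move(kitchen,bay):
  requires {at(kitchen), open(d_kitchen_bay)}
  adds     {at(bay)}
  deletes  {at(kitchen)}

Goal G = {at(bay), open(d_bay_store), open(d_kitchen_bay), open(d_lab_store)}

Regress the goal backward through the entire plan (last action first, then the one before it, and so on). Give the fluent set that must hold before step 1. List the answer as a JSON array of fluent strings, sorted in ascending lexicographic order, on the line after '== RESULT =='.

Regress step by step:
  through step 2 (move(kitchen,bay)): drop {at(bay)}, keep {open(d_bay_store), open(d_kitchen_bay), open(d_lab_store)}, require {at(kitchen), open(d_kitchen_bay)}
    → {at(kitchen), open(d_bay_store), open(d_kitchen_bay), open(d_lab_store)}
  through step 1 (move(lab,kitchen)): drop {at(kitchen)}, keep {open(d_bay_store), open(d_kitchen_bay), open(d_lab_store)}, require {at(lab), open(d_lab_kitchen)}
    → {at(lab), open(d_bay_store), open(d_kitchen_bay), open(d_lab_kitchen), open(d_lab_store)}

== RESULT ==
["at(lab)", "open(d_bay_store)", "open(d_kitchen_bay)", "open(d_lab_kitchen)", "open(d_lab_store)"]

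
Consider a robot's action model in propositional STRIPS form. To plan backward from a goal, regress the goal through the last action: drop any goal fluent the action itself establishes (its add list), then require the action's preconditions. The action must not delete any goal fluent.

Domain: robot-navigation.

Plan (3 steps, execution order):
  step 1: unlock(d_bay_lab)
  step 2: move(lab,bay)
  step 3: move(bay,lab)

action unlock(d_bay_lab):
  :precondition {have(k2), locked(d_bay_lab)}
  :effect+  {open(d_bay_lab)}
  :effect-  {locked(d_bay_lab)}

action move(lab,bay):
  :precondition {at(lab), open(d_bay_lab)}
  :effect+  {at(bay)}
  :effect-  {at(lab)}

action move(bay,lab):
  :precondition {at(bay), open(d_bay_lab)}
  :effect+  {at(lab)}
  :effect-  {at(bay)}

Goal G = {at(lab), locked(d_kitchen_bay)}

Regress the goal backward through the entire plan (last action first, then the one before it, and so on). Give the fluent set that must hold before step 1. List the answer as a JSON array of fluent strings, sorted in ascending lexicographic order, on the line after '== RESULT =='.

Regress step by step:
  through step 3 (move(bay,lab)): drop {at(lab)}, keep {locked(d_kitchen_bay)}, require {at(bay), open(d_bay_lab)}
    → {at(bay), locked(d_kitchen_bay), open(d_bay_lab)}
  through step 2 (move(lab,bay)): drop {at(bay)}, keep {locked(d_kitchen_bay), open(d_bay_lab)}, require {at(lab), open(d_bay_lab)}
    → {at(lab), locked(d_kitchen_bay), open(d_bay_lab)}
  through step 1 (unlock(d_bay_lab)): drop {open(d_bay_lab)}, keep {at(lab), locked(d_kitchen_bay)}, require {have(k2), locked(d_bay_lab)}
    → {at(lab), have(k2), locked(d_bay_lab), locked(d_kitchen_bay)}

== RESULT ==
["at(lab)", "have(k2)", "locked(d_bay_lab)", "locked(d_kitchen_bay)"]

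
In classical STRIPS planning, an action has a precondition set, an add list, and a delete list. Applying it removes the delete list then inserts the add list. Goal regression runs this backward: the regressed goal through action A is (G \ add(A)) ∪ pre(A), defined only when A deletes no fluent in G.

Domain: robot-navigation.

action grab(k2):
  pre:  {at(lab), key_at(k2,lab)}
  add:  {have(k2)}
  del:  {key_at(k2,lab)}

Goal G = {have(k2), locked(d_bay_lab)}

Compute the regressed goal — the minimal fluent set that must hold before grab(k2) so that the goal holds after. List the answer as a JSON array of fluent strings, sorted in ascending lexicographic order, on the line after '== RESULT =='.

Regress:
  G ∩ del = {}  (empty — regression defined)
  G \ add = {have(k2), locked(d_bay_lab)} \ {have(k2)} = {locked(d_bay_lab)}
  ∪ pre   = {locked(d_bay_lab)} ∪ {at(lab), key_at(k2,lab)}
          = {at(lab), key_at(k2,lab), locked(d_bay_lab)}

== RESULT ==
["at(lab)", "key_at(k2,lab)", "locked(d_bay_lab)"]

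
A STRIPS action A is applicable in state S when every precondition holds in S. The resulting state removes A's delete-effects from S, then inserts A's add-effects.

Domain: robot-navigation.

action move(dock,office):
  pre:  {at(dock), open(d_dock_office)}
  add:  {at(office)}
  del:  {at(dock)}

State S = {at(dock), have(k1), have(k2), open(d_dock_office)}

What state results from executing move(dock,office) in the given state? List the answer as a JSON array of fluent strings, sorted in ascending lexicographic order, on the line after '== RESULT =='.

Progress:
  pre ⊆ S: {at(dock), open(d_dock_office)} ⊆ S  — applicable
  S \ del = {have(k1), have(k2), open(d_dock_office)}
  ∪ add   = {at(office), have(k1), have(k2), open(d_dock_office)}

== RESULT ==
["at(office)", "have(k1)", "have(k2)", "open(d_dock_office)"]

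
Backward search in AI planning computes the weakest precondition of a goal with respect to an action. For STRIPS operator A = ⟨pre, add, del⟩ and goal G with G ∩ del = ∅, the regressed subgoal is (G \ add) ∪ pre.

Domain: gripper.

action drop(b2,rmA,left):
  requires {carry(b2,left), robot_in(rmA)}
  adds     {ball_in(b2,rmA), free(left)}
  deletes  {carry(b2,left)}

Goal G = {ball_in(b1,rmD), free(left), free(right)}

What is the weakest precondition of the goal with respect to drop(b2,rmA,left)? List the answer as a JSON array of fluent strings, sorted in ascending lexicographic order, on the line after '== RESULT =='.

Regress:
  G ∩ del = {}  (empty — regression defined)
  G \ add = {ball_in(b1,rmD), free(left), free(right)} \ {ball_in(b2,rmA), free(left)} = {ball_in(b1,rmD), free(right)}
  ∪ pre   = {ball_in(b1,rmD), free(right)} ∪ {carry(b2,left), robot_in(rmA)}
          = {ball_in(b1,rmD), carry(b2,left), free(right), robot_in(rmA)}

== RESULT ==
["ball_in(b1,rmD)", "carry(b2,left)", "free(right)", "robot_in(rmA)"]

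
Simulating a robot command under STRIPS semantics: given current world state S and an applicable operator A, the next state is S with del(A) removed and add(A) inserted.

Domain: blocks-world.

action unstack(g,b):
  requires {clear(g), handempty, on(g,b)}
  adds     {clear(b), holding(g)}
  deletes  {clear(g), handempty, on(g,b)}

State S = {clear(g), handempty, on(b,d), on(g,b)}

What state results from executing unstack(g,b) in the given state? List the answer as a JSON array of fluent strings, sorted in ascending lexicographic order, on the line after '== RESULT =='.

Progress:
  pre ⊆ S: {clear(g), handempty, on(g,b)} ⊆ S  — applicable
  S \ del = {on(b,d)}
  ∪ add   = {clear(b), holding(g), on(b,d)}

== RESULT ==
["clear(b)", "holding(g)", "on(b,d)"]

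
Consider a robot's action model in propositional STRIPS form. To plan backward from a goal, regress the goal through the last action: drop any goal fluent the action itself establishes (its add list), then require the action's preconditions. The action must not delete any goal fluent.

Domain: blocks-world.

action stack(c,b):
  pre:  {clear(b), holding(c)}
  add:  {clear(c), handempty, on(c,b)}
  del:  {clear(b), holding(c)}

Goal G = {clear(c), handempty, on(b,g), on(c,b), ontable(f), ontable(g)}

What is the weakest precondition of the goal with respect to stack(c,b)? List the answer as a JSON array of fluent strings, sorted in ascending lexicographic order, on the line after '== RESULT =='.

Compute (G \ add) ∪ pre:
  G ∩ del = {}  (empty — regression defined)
  G \ add = {clear(c), handempty, on(b,g), on(c,b), ontable(f), ontable(g)} \ {clear(c), handempty, on(c,b)} = {on(b,g), ontable(f), ontable(g)}
  ∪ pre   = {on(b,g), ontable(f), ontable(g)} ∪ {clear(b), holding(c)}
          = {clear(b), holding(c), on(b,g), ontable(f), ontable(g)}

== RESULT ==
["clear(b)", "holding(c)", "on(b,g)", "ontable(f)", "ontable(g)"]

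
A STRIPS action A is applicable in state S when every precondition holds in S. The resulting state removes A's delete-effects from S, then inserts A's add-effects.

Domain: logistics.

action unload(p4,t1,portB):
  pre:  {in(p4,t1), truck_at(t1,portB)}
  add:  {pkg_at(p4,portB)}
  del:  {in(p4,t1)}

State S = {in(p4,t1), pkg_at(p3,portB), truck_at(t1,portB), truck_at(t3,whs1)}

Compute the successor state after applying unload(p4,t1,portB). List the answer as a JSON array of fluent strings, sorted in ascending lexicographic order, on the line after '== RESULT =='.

Compute (S \ del) ∪ add:
  pre ⊆ S: {in(p4,t1), truck_at(t1,portB)} ⊆ S  — applicable
  S \ del = {pkg_at(p3,portB), truck_at(t1,portB), truck_at(t3,whs1)}
  ∪ add   = {pkg_at(p3,portB), pkg_at(p4,portB), truck_at(t1,portB), truck_at(t3,whs1)}

== RESULT ==
["pkg_at(p3,portB)", "pkg_at(p4,portB)", "truck_at(t1,portB)", "truck_at(t3,whs1)"]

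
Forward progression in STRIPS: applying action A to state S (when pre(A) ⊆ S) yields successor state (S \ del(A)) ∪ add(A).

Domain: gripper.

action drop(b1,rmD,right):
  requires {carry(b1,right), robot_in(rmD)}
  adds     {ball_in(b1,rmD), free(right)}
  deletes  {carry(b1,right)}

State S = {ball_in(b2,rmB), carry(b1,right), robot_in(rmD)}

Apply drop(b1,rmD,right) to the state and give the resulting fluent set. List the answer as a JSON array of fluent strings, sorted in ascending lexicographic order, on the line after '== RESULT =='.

Progress:
  pre ⊆ S: {carry(b1,right), robot_in(rmD)} ⊆ S  — applicable
  S \ del = {ball_in(b2,rmB), robot_in(rmD)}
  ∪ add   = {ball_in(b1,rmD), ball_in(b2,rmB), free(right), robot_in(rmD)}

== RESULT ==
["ball_in(b1,rmD)", "ball_in(b2,rmB)", "free(right)", "robot_in(rmD)"]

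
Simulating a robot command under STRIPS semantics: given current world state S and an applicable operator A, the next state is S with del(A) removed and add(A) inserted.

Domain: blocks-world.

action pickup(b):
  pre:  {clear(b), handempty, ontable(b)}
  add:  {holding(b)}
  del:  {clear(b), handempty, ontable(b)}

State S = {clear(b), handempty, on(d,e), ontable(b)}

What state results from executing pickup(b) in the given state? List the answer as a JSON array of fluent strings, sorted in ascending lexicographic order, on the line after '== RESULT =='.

Compute (S \ del) ∪ add:
  pre ⊆ S: {clear(b), handempty, ontable(b)} ⊆ S  — applicable
  S \ del = {on(d,e)}
  ∪ add   = {holding(b), on(d,e)}

== RESULT ==
["holding(b)", "on(d,e)"]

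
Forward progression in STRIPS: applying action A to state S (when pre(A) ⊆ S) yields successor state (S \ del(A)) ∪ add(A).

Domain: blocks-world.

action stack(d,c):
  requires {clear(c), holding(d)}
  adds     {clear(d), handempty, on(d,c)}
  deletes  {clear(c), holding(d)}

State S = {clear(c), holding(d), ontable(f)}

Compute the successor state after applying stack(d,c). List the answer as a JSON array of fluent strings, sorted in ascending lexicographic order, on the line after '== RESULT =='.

Compute (S \ del) ∪ add:
  pre ⊆ S: {clear(c), holding(d)} ⊆ S  — applicable
  S \ del = {ontable(f)}
  ∪ add   = {clear(d), handempty, on(d,c), ontable(f)}

== RESULT ==
["clear(d)", "handempty", "on(d,c)", "ontable(f)"]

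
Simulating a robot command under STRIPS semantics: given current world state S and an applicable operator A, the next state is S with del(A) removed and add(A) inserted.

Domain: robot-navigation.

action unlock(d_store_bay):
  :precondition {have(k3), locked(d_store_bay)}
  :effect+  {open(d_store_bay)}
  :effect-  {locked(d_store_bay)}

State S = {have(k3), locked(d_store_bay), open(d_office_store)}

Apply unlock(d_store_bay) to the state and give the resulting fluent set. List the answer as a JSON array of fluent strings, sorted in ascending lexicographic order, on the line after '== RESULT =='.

Progress:
  pre ⊆ S: {have(k3), locked(d_store_bay)} ⊆ S  — applicable
  S \ del = {have(k3), open(d_office_store)}
  ∪ add   = {have(k3), open(d_office_store), open(d_store_bay)}

== RESULT ==
["have(k3)", "open(d_office_store)", "open(d_store_bay)"]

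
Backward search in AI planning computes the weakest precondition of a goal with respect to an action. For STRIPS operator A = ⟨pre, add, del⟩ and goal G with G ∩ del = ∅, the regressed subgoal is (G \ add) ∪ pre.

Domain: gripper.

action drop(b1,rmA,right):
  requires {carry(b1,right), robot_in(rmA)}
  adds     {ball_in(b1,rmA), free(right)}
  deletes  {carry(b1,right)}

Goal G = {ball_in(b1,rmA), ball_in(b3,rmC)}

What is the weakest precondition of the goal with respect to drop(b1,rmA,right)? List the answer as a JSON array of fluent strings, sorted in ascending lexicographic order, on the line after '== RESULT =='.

Compute (G \ add) ∪ pre:
  G ∩ del = {}  (empty — regression defined)
  G \ add = {ball_in(b1,rmA), ball_in(b3,rmC)} \ {ball_in(b1,rmA), free(right)} = {ball_in(b3,rmC)}
  ∪ pre   = {ball_in(b3,rmC)} ∪ {carry(b1,right), robot_in(rmA)}
          = {ball_in(b3,rmC), carry(b1,right), robot_in(rmA)}

== RESULT ==
["ball_in(b3,rmC)", "carry(b1,right)", "robot_in(rmA)"]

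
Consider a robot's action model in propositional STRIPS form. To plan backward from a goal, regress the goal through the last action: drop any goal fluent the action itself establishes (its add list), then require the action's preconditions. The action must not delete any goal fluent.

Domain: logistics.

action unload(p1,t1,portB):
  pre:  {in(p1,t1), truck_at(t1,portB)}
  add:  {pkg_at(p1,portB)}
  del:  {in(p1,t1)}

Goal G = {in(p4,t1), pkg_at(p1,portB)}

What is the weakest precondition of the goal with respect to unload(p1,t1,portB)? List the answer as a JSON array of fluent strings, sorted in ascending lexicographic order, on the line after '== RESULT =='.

Regress:
  G ∩ del = {}  (empty — regression defined)
  G \ add = {in(p4,t1), pkg_at(p1,portB)} \ {pkg_at(p1,portB)} = {in(p4,t1)}
  ∪ pre   = {in(p4,t1)} ∪ {in(p1,t1), truck_at(t1,portB)}
          = {in(p1,t1), in(p4,t1), truck_at(t1,portB)}

== RESULT ==
["in(p1,t1)", "in(p4,t1)", "truck_at(t1,portB)"]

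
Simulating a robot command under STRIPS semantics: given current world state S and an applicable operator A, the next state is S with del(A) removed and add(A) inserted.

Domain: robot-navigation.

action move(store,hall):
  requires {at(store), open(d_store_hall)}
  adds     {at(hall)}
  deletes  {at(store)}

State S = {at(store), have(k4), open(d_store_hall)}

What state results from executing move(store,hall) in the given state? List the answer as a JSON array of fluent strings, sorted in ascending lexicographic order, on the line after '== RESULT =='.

Progress:
  pre ⊆ S: {at(store), open(d_store_hall)} ⊆ S  — applicable
  S \ del = {have(k4), open(d_store_hall)}
  ∪ add   = {at(hall), have(k4), open(d_store_hall)}

== RESULT ==
["at(hall)", "have(k4)", "open(d_store_hall)"]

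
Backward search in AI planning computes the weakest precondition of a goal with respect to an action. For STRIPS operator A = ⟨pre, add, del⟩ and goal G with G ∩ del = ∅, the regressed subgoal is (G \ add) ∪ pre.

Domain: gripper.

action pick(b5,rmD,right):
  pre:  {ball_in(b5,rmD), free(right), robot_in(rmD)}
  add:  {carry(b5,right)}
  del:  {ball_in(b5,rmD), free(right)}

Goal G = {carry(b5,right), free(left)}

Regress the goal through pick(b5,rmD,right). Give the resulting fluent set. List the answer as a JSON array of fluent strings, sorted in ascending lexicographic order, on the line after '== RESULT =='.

Regress:
  G ∩ del = {}  (empty — regression defined)
  G \ add = {carry(b5,right), free(left)} \ {carry(b5,right)} = {free(left)}
  ∪ pre   = {free(left)} ∪ {ball_in(b5,rmD), free(right), robot_in(rmD)}
          = {ball_in(b5,rmD), free(left), free(right), robot_in(rmD)}

== RESULT ==
["ball_in(b5,rmD)", "free(left)", "free(right)", "robot_in(rmD)"]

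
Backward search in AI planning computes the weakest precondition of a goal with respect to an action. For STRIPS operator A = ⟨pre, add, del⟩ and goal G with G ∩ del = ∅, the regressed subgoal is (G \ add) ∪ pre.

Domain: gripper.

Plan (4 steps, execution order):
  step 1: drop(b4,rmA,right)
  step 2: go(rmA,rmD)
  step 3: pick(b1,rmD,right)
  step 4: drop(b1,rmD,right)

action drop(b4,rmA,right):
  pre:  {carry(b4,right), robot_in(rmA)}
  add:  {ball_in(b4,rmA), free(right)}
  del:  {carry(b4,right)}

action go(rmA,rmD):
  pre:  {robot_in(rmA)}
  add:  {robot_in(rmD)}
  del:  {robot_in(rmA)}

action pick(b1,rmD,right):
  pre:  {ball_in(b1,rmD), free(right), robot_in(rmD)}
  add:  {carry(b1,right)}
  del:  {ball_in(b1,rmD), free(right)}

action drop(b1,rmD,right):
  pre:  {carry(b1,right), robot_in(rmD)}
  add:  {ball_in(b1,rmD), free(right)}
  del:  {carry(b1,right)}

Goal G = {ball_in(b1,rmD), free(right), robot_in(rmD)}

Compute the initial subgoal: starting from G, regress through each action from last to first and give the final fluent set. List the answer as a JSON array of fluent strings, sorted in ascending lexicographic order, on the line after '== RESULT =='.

Work backward from the goal:
  through step 4 (drop(b1,rmD,right)): drop {ball_in(b1,rmD), free(right)}, keep {robot_in(rmD)}, require {carry(b1,right), robot_in(rmD)}
    → {carry(b1,right), robot_in(rmD)}
  through step 3 (pick(b1,rmD,right)): drop {carry(b1,right)}, keep {robot_in(rmD)}, require {ball_in(b1,rmD), free(right), robot_in(rmD)}
    → {ball_in(b1,rmD), free(right), robot_in(rmD)}
  through step 2 (go(rmA,rmD)): drop {robot_in(rmD)}, keep {ball_in(b1,rmD), free(right)}, require {robot_in(rmA)}
    → {ball_in(b1,rmD), free(right), robot_in(rmA)}
  through step 1 (drop(b4,rmA,right)): drop {free(right)}, keep {ball_in(b1,rmD), robot_in(rmA)}, require {carry(b4,right), robot_in(rmA)}
    → {ball_in(b1,rmD), carry(b4,right), robot_in(rmA)}

== RESULT ==
["ball_in(b1,rmD)", "carry(b4,right)", "robot_in(rmA)"]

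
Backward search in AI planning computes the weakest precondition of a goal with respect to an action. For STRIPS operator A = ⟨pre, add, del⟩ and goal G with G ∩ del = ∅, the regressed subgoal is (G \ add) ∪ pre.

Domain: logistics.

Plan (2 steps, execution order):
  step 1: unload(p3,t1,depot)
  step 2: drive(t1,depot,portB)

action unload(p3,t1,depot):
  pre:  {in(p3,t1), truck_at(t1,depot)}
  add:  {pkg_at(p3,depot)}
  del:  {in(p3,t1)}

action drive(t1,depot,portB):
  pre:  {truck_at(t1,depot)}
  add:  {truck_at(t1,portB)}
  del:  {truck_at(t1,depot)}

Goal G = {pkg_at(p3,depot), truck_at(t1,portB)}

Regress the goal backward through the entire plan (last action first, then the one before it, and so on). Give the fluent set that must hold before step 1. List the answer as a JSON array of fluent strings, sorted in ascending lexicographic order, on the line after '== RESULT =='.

Regress step by step:
  through step 2 (drive(t1,depot,portB)): drop {truck_at(t1,portB)}, keep {pkg_at(p3,depot)}, require {truck_at(t1,depot)}
    → {pkg_at(p3,depot), truck_at(t1,depot)}
  through step 1 (unload(p3,t1,depot)): drop {pkg_at(p3,depot)}, keep {truck_at(t1,depot)}, require {in(p3,t1), truck_at(t1,depot)}
    → {in(p3,t1), truck_at(t1,depot)}

== RESULT ==
["in(p3,t1)", "truck_at(t1,depot)"]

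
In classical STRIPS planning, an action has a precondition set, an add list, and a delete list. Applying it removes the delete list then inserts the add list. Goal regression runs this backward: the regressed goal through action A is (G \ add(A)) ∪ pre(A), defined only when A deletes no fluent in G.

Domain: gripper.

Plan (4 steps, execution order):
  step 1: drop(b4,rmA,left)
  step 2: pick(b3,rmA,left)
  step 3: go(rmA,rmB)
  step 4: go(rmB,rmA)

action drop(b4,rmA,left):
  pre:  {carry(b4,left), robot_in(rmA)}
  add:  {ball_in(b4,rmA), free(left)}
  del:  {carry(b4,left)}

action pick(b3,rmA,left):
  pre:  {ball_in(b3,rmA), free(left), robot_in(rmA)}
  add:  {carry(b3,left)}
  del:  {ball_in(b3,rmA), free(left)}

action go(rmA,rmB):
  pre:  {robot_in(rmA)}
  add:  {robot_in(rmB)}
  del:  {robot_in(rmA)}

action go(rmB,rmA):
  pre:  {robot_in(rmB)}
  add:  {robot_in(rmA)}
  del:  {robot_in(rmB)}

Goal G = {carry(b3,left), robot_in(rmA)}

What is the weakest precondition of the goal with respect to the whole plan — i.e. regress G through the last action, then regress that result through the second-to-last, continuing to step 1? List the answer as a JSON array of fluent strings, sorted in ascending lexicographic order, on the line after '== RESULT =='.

Regress step by step:
  through step 4 (go(rmB,rmA)): drop {robot_in(rmA)}, keep {carry(b3,left)}, require {robot_in(rmB)}
    → {carry(b3,left), robot_in(rmB)}
  through step 3 (go(rmA,rmB)): drop {robot_in(rmB)}, keep {carry(b3,left)}, require {robot_in(rmA)}
    → {carry(b3,left), robot_in(rmA)}
  through step 2 (pick(b3,rmA,left)): drop {carry(b3,left)}, keep {robot_in(rmA)}, require {ball_in(b3,rmA), free(left), robot_in(rmA)}
    → {ball_in(b3,rmA), free(left), robot_in(rmA)}
  through step 1 (drop(b4,rmA,left)): drop {free(left)}, keep {ball_in(b3,rmA), robot_in(rmA)}, require {carry(b4,left), robot_in(rmA)}
    → {ball_in(b3,rmA), carry(b4,left), robot_in(rmA)}

== RESULT ==
["ball_in(b3,rmA)", "carry(b4,left)", "robot_in(rmA)"]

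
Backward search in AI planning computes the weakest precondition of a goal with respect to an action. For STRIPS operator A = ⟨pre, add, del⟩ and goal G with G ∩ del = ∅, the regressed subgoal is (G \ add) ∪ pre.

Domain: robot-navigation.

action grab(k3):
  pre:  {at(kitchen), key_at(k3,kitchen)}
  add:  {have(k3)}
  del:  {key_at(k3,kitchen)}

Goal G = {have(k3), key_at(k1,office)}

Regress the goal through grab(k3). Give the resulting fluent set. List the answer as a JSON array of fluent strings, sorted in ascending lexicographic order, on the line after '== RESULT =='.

Compute (G \ add) ∪ pre:
  G ∩ del = {}  (empty — regression defined)
  G \ add = {have(k3), key_at(k1,office)} \ {have(k3)} = {key_at(k1,office)}
  ∪ pre   = {key_at(k1,office)} ∪ {at(kitchen), key_at(k3,kitchen)}
          = {at(kitchen), key_at(k1,office), key_at(k3,kitchen)}

== RESULT ==
["at(kitchen)", "key_at(k1,office)", "key_at(k3,kitchen)"]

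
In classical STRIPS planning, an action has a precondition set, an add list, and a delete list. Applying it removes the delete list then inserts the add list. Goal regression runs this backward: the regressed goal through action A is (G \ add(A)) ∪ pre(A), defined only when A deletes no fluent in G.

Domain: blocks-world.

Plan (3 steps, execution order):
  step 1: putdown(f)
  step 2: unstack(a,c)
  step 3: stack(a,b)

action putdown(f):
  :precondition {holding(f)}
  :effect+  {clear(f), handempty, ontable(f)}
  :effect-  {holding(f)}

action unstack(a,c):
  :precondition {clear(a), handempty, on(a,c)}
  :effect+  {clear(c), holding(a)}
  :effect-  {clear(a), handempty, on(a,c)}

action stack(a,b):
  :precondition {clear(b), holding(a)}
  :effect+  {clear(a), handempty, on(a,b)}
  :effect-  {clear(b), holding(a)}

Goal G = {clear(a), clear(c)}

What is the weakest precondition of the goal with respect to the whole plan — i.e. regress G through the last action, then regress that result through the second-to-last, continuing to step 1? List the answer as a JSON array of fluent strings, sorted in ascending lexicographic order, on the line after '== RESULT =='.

Work backward from the goal:
  through step 3 (stack(a,b)): drop {clear(a)}, keep {clear(c)}, require {clear(b), holding(a)}
    → {clear(b), clear(c), holding(a)}
  through step 2 (unstack(a,c)): drop {clear(c), holding(a)}, keep {clear(b)}, require {clear(a), handempty, on(a,c)}
    → {clear(a), clear(b), handempty, on(a,c)}
  through step 1 (putdown(f)): drop {handempty}, keep {clear(a), clear(b), on(a,c)}, require {holding(f)}
    → {clear(a), clear(b), holding(f), on(a,c)}

== RESULT ==
["clear(a)", "clear(b)", "holding(f)", "on(a,c)"]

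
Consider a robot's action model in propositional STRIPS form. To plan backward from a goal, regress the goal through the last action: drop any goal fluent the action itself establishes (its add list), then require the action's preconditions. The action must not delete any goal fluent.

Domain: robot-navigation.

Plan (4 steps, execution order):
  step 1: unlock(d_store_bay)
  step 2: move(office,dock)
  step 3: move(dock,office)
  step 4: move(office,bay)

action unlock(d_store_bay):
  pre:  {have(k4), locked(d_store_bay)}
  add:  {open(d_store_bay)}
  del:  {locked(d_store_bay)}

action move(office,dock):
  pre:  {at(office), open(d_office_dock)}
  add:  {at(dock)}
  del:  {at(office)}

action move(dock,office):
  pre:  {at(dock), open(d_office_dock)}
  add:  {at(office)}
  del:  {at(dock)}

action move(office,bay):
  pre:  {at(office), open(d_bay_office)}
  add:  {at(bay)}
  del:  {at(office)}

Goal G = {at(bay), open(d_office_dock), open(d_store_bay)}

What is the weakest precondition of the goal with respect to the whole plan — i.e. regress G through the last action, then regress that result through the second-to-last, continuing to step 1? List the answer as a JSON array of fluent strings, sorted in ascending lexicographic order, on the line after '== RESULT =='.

Regress step by step:
  through step 4 (move(office,bay)): drop {at(bay)}, keep {open(d_office_dock), open(d_store_bay)}, require {at(office), open(d_bay_office)}
    → {at(office), open(d_bay_office), open(d_office_dock), open(d_store_bay)}
  through step 3 (move(dock,office)): drop {at(office)}, keep {open(d_bay_office), open(d_office_dock), open(d_store_bay)}, require {at(dock), open(d_office_dock)}
    → {at(dock), open(d_bay_office), open(d_office_dock), open(d_store_bay)}
  through step 2 (move(office,dock)): drop {at(dock)}, keep {open(d_bay_office), open(d_office_dock), open(d_store_bay)}, require {at(office), open(d_office_dock)}
    → {at(office), open(d_bay_office), open(d_office_dock), open(d_store_bay)}
  through step 1 (unlock(d_store_bay)): drop {open(d_store_bay)}, keep {at(office), open(d_bay_office), open(d_office_dock)}, require {have(k4), locked(d_store_bay)}
    → {at(office), have(k4), locked(d_store_bay), open(d_bay_office), open(d_office_dock)}

== RESULT ==
["at(office)", "have(k4)", "locked(d_store_bay)", "open(d_bay_office)", "open(d_office_dock)"]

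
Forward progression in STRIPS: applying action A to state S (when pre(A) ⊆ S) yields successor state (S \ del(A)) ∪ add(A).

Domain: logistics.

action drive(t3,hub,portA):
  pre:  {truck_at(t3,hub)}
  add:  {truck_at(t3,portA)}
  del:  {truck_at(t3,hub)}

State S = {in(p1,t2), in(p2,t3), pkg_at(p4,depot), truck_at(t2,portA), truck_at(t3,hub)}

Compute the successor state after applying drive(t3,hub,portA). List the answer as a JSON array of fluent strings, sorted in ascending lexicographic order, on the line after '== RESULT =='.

Compute (S \ del) ∪ add:
  pre ⊆ S: {truck_at(t3,hub)} ⊆ S  — applicable
  S \ del = {in(p1,t2), in(p2,t3), pkg_at(p4,depot), truck_at(t2,portA)}
  ∪ add   = {in(p1,t2), in(p2,t3), pkg_at(p4,depot), truck_at(t2,portA), truck_at(t3,portA)}

== RESULT ==
["in(p1,t2)", "in(p2,t3)", "pkg_at(p4,depot)", "truck_at(t2,portA)", "truck_at(t3,portA)"]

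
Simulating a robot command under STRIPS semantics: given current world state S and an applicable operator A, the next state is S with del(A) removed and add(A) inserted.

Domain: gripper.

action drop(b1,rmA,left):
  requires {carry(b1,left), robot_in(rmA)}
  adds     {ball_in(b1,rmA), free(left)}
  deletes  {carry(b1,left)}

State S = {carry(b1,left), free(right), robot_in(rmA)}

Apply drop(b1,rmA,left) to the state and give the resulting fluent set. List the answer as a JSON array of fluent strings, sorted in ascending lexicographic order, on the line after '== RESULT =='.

Progress:
  pre ⊆ S: {carry(b1,left), robot_in(rmA)} ⊆ S  — applicable
  S \ del = {free(right), robot_in(rmA)}
  ∪ add   = {ball_in(b1,rmA), free(left), free(right), robot_in(rmA)}

== RESULT ==
["ball_in(b1,rmA)", "free(left)", "free(right)", "robot_in(rmA)"]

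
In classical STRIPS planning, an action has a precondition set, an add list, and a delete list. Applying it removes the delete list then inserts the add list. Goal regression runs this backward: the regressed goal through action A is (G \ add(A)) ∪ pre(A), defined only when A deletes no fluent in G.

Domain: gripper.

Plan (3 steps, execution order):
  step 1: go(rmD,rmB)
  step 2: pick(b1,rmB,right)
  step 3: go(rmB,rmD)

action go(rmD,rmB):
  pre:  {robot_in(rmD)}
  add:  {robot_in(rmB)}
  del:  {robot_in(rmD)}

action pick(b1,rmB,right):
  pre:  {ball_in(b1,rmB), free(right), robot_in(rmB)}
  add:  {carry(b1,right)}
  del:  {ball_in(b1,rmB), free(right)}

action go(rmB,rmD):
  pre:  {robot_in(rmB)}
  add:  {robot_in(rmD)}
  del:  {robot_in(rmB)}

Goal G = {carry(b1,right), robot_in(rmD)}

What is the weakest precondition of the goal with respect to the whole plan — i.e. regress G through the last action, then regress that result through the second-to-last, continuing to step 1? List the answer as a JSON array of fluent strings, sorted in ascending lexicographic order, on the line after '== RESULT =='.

Regress step by step:
  through step 3 (go(rmB,rmD)): drop {robot_in(rmD)}, keep {carry(b1,right)}, require {robot_in(rmB)}
    → {carry(b1,right), robot_in(rmB)}
  through step 2 (pick(b1,rmB,right)): drop {carry(b1,right)}, keep {robot_in(rmB)}, require {ball_in(b1,rmB), free(right), robot_in(rmB)}
    → {ball_in(b1,rmB), free(right), robot_in(rmB)}
  through step 1 (go(rmD,rmB)): drop {robot_in(rmB)}, keep {ball_in(b1,rmB), free(right)}, require {robot_in(rmD)}
    → {ball_in(b1,rmB), free(right), robot_in(rmD)}

== RESULT ==
["ball_in(b1,rmB)", "free(right)", "robot_in(rmD)"]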